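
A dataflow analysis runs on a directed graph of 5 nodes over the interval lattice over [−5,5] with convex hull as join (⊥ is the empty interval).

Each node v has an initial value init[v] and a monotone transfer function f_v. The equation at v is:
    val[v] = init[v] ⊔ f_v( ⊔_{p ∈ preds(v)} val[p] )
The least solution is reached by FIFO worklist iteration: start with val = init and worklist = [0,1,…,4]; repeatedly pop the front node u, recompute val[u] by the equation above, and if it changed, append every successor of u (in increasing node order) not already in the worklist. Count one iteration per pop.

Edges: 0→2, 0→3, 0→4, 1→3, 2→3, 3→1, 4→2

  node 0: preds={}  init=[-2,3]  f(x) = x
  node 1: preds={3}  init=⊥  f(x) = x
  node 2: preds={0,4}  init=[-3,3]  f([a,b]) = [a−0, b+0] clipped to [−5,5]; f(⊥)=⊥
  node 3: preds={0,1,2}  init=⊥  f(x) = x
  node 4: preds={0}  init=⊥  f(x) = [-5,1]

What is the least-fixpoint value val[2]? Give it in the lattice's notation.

Worklist (10 pops):
  #1 pop 0: in=⊥ → [-2,3] (no change)
  #2 pop 1: in=⊥ → ⊥ (no change)
  #3 pop 2: in=[-2,3] → [-3,3] (no change)
  #4 pop 3: in=[-3,3] → [-3,3] (was ⊥); enqueue [1]
  #5 pop 4: in=[-2,3] → [-5,1] (was ⊥); enqueue [2]
  #6 pop 1: in=[-3,3] → [-3,3] (was ⊥); enqueue [3]
  #7 pop 2: in=[-5,3] → [-5,3] (was [-3,3]); enqueue []
  #8 pop 3: in=[-5,3] → [-5,3] (was [-3,3]); enqueue [1]
  #9 pop 1: in=[-5,3] → [-5,3] (was [-3,3]); enqueue [3]
  #10 pop 3: in=[-5,3] → [-5,3] (no change)

Fixpoint:
  val[0] = [-2,3]
  val[1] = [-5,3]
  val[2] = [-5,3]
  val[3] = [-5,3]
  val[4] = [-5,1]

[-5,3]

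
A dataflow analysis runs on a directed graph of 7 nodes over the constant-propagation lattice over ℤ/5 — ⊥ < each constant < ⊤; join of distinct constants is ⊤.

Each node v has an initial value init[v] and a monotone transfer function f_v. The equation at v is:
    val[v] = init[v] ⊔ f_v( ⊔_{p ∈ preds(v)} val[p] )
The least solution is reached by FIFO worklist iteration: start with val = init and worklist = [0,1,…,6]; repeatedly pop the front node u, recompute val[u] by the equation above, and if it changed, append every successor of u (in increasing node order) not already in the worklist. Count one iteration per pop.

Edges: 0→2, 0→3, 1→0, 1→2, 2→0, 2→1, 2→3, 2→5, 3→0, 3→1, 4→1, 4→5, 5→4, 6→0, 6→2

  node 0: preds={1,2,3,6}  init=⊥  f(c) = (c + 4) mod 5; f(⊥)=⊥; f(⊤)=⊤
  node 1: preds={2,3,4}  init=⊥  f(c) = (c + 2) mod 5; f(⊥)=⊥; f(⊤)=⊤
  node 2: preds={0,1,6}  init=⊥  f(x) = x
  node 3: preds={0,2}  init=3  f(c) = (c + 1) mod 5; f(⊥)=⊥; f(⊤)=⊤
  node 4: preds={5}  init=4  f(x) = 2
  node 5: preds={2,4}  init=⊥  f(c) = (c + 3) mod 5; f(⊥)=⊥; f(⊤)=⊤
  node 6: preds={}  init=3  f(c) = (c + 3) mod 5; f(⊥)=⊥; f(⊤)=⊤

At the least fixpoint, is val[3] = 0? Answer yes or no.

Trace (12 dequeues):
  [1] u=0 | in 3 | out 2 | prev ⊥ | push {}
  [2] u=1 | in ⊤ | out ⊤ | prev ⊥ | push {0}
  [3] u=2 | in ⊤ | out ⊤ | prev ⊥ | push {1}
  [4] u=3 | in ⊤ | out ⊤ | prev 3 | push {}
  [5] u=4 | in ⊥ | out ⊤ | prev 4 | push {}
  [6] u=5 | in ⊤ | out ⊤ | prev ⊥ | push {4}
  [7] u=6 | in ⊥ | out 3 | ==
  [8] u=0 | in ⊤ | out ⊤ | prev 2 | push {2,3}
  [9] u=1 | in ⊤ | out ⊤ | ==
  [10] u=4 | in ⊤ | out ⊤ | ==
  [11] u=2 | in ⊤ | out ⊤ | ==
  [12] u=3 | in ⊤ | out ⊤ | ==

Converged values:
  [0] ⊤
  [1] ⊤
  [2] ⊤
  [3] ⊤
  [4] ⊤
  [5] ⊤
  [6] 3

no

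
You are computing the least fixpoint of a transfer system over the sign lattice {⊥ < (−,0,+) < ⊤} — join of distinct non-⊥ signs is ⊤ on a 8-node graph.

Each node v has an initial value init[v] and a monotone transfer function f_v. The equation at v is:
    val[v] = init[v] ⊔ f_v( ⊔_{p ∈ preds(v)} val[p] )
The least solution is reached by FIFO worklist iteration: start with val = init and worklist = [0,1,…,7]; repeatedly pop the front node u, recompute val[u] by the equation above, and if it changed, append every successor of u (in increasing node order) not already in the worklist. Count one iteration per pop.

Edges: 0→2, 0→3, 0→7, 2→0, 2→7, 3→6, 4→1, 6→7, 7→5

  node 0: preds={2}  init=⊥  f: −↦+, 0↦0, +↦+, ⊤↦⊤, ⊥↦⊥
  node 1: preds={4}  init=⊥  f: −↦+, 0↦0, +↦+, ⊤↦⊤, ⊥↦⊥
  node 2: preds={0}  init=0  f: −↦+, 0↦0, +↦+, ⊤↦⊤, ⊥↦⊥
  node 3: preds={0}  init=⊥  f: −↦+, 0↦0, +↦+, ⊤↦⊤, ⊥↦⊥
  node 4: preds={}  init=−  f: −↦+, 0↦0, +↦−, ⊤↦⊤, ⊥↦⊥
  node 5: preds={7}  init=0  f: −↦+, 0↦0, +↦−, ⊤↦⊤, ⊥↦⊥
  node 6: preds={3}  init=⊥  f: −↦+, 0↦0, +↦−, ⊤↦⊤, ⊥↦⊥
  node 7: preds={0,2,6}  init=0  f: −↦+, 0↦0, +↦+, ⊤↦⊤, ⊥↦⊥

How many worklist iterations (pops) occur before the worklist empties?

Worklist (8 pops):
  #1 pop 0: in=0 → 0 (was ⊥); enqueue []
  #2 pop 1: in=− → + (was ⊥); enqueue []
  #3 pop 2: in=0 → 0 (no change)
  #4 pop 3: in=0 → 0 (was ⊥); enqueue []
  #5 pop 4: in=⊥ → − (no change)
  #6 pop 5: in=0 → 0 (no change)
  #7 pop 6: in=0 → 0 (was ⊥); enqueue []
  #8 pop 7: in=0 → 0 (no change)

Fixpoint:
  val[0] = 0
  val[1] = +
  val[2] = 0
  val[3] = 0
  val[4] = −
  val[5] = 0
  val[6] = 0
  val[7] = 0

8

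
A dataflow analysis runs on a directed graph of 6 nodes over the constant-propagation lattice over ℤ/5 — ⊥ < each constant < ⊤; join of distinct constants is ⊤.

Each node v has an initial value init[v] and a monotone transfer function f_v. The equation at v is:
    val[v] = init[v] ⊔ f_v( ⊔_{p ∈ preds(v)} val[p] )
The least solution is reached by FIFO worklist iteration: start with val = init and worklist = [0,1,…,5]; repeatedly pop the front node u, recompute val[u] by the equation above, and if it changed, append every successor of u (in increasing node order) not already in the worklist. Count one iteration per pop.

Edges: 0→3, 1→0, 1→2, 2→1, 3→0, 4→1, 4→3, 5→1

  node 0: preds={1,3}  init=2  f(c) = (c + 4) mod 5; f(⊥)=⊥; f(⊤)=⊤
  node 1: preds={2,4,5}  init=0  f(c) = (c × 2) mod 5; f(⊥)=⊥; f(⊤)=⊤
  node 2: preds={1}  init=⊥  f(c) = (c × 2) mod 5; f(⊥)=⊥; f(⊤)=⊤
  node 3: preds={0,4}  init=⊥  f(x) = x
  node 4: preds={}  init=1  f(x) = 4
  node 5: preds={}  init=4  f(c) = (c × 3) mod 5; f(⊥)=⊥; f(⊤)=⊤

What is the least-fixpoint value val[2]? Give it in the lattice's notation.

⊤

Worklist (9 pops):
  #1 pop 0: in=0 → ⊤ (was 2); enqueue []
  #2 pop 1: in=⊤ → ⊤ (was 0); enqueue [0]
  #3 pop 2: in=⊤ → ⊤ (was ⊥); enqueue [1]
  #4 pop 3: in=⊤ → ⊤ (was ⊥); enqueue []
  #5 pop 4: in=⊥ → ⊤ (was 1); enqueue [3]
  #6 pop 5: in=⊥ → 4 (no change)
  #7 pop 0: in=⊤ → ⊤ (no change)
  #8 pop 1: in=⊤ → ⊤ (no change)
  #9 pop 3: in=⊤ → ⊤ (no change)

Fixpoint:
  val[0] = ⊤
  val[1] = ⊤
  val[2] = ⊤
  val[3] = ⊤
  val[4] = ⊤
  val[5] = 4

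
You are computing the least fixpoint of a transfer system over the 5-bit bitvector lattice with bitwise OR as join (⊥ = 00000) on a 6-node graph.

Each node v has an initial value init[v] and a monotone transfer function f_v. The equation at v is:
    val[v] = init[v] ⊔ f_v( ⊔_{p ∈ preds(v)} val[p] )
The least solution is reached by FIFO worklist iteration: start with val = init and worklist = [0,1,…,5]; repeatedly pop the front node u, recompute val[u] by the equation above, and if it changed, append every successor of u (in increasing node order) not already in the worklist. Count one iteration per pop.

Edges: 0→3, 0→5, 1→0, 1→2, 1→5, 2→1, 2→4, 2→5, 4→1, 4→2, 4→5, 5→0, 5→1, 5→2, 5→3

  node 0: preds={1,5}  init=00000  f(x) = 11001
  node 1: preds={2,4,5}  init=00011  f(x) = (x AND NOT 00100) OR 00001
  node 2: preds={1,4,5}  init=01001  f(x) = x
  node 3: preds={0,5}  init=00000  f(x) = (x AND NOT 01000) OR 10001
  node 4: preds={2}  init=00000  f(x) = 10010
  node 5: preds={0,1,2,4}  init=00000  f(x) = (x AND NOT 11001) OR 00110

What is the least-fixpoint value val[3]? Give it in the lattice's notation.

10111

Iteration log — 14 steps:
  step 1. node 0  ⊔preds=00011  new=11001  old=00000  +wl: 
  step 2. node 1  ⊔preds=01001  new=01011  old=00011  +wl: 0
  step 3. node 2  ⊔preds=01011  new=01011  old=01001  +wl: 1
  step 4. node 3  ⊔preds=11001  new=10001  old=00000  +wl: 
  step 5. node 4  ⊔preds=01011  new=10010  old=00000  +wl: 2
  step 6. node 5  ⊔preds=11011  new=00110  old=00000  +wl: 3
  step 7. node 0  ⊔preds=01111  new=11001  stable
  step 8. node 1  ⊔preds=11111  new=11011  old=01011  +wl: 0,5
  step 9. node 2  ⊔preds=11111  new=11111  old=01011  +wl: 1,4
  step 10. node 3  ⊔preds=11111  new=10111  old=10001  +wl: 
  step 11. node 0  ⊔preds=11111  new=11001  stable
  step 12. node 5  ⊔preds=11111  new=00110  stable
  step 13. node 1  ⊔preds=11111  new=11011  stable
  step 14. node 4  ⊔preds=11111  new=10010  stable

Least fixpoint reached:
  node 0: 11001
  node 1: 11011
  node 2: 11111
  node 3: 10111
  node 4: 10010
  node 5: 00110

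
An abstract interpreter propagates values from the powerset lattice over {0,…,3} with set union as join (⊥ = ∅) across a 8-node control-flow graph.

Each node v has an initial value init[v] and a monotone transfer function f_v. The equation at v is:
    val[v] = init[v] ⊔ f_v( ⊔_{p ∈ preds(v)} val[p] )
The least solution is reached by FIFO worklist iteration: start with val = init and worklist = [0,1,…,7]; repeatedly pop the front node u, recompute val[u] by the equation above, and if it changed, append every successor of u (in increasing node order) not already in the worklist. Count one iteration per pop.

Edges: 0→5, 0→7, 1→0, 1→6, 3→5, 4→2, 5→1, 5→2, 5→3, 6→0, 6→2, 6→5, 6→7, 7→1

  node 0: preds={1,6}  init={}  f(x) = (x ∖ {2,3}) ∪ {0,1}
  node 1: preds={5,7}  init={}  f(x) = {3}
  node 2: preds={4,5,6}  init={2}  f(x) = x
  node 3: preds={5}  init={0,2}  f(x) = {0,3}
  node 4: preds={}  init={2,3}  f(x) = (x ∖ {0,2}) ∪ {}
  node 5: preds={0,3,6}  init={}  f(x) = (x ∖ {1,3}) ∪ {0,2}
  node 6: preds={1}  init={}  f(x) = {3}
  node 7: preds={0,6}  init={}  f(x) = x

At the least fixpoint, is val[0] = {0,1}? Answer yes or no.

Iteration log — 13 steps:
  step 1. node 0  ⊔preds={}  new={0,1}  old={}  +wl: 
  step 2. node 1  ⊔preds={}  new={3}  old={}  +wl: 0
  step 3. node 2  ⊔preds={2,3}  new={2,3}  old={2}  +wl: 
  step 4. node 3  ⊔preds={}  new={0,2,3}  old={0,2}  +wl: 
  step 5. node 4  ⊔preds={}  new={2,3}  stable
  step 6. node 5  ⊔preds={0,1,2,3}  new={0,2}  old={}  +wl: 1,2,3
  step 7. node 6  ⊔preds={3}  new={3}  old={}  +wl: 5
  step 8. node 7  ⊔preds={0,1,3}  new={0,1,3}  old={}  +wl: 
  step 9. node 0  ⊔preds={3}  new={0,1}  stable
  step 10. node 1  ⊔preds={0,1,2,3}  new={3}  stable
  step 11. node 2  ⊔preds={0,2,3}  new={0,2,3}  old={2,3}  +wl: 
  step 12. node 3  ⊔preds={0,2}  new={0,2,3}  stable
  step 13. node 5  ⊔preds={0,1,2,3}  new={0,2}  stable

Least fixpoint reached:
  node 0: {0,1}
  node 1: {3}
  node 2: {0,2,3}
  node 3: {0,2,3}
  node 4: {2,3}
  node 5: {0,2}
  node 6: {3}
  node 7: {0,1,3}

yes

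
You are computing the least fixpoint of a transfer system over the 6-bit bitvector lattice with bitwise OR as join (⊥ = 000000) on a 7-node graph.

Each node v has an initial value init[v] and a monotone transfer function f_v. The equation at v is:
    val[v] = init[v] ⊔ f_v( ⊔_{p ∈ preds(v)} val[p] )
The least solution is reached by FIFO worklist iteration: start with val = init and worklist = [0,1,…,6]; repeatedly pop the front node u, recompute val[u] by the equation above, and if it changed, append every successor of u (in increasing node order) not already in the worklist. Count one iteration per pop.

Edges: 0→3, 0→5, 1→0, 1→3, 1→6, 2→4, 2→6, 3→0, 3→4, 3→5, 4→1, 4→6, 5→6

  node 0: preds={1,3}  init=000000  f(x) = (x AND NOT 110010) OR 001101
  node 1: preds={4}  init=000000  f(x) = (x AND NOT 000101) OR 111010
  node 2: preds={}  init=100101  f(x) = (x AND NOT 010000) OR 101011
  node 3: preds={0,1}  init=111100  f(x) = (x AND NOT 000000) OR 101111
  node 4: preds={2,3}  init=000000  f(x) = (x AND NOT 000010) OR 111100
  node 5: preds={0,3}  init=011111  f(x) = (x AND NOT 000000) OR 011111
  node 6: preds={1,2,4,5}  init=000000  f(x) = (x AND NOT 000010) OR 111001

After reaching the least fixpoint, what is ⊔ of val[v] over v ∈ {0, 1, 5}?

111111

Worklist (9 pops):
  #1 pop 0: in=111100 → 001101 (was 000000); enqueue []
  #2 pop 1: in=000000 → 111010 (was 000000); enqueue [0]
  #3 pop 2: in=000000 → 101111 (was 100101); enqueue []
  #4 pop 3: in=111111 → 111111 (was 111100); enqueue []
  #5 pop 4: in=111111 → 111101 (was 000000); enqueue [1]
  #6 pop 5: in=111111 → 111111 (was 011111); enqueue []
  #7 pop 6: in=111111 → 111101 (was 000000); enqueue []
  #8 pop 0: in=111111 → 001101 (no change)
  #9 pop 1: in=111101 → 111010 (no change)

Fixpoint:
  val[0] = 001101
  val[1] = 111010
  val[2] = 101111
  val[3] = 111111
  val[4] = 111101
  val[5] = 111111
  val[6] = 111101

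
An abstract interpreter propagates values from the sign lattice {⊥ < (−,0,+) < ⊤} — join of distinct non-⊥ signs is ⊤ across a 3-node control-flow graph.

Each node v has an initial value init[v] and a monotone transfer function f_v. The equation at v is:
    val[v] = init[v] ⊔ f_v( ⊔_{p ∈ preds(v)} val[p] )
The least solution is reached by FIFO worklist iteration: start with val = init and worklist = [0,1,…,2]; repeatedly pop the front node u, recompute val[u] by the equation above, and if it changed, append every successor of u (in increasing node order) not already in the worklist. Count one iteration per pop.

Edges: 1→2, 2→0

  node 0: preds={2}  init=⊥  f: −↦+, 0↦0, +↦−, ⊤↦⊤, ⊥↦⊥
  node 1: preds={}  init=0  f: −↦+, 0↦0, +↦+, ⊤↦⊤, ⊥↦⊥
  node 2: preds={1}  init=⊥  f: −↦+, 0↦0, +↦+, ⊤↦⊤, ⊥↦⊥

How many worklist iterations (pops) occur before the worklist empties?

4

Iteration log — 4 steps:
  step 1. node 0  ⊔preds=⊥  new=⊥  stable
  step 2. node 1  ⊔preds=⊥  new=0  stable
  step 3. node 2  ⊔preds=0  new=0  old=⊥  +wl: 0
  step 4. node 0  ⊔preds=0  new=0  old=⊥  +wl: 

Least fixpoint reached:
  node 0: 0
  node 1: 0
  node 2: 0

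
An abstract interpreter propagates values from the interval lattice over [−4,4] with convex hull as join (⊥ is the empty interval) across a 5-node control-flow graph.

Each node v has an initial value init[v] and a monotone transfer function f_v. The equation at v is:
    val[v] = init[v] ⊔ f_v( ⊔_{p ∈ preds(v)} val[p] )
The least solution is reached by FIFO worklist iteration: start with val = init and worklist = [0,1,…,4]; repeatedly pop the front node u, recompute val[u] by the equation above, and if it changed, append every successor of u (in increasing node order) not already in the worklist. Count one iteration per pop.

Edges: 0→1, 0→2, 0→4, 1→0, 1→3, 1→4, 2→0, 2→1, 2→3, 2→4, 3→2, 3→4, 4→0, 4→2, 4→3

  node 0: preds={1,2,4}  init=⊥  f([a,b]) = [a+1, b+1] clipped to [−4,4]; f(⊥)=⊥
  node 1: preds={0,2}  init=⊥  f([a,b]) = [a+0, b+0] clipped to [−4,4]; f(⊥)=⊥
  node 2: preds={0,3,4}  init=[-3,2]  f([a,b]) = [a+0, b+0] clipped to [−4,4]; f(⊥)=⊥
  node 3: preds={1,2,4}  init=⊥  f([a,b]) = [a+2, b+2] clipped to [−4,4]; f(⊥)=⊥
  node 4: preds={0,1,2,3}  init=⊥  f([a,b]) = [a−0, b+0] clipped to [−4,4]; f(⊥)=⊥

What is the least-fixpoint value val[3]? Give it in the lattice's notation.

[-1,4]

Trace (12 dequeues):
  [1] u=0 | in [-3,2] | out [-2,3] | prev ⊥ | push {}
  [2] u=1 | in [-3,3] | out [-3,3] | prev ⊥ | push {0}
  [3] u=2 | in [-2,3] | out [-3,3] | prev [-3,2] | push {1}
  [4] u=3 | in [-3,3] | out [-1,4] | prev ⊥ | push {2}
  [5] u=4 | in [-3,4] | out [-3,4] | prev ⊥ | push {3}
  [6] u=0 | in [-3,4] | out [-2,4] | prev [-2,3] | push {4}
  [7] u=1 | in [-3,4] | out [-3,4] | prev [-3,3] | push {0}
  [8] u=2 | in [-3,4] | out [-3,4] | prev [-3,3] | push {1}
  [9] u=3 | in [-3,4] | out [-1,4] | ==
  [10] u=4 | in [-3,4] | out [-3,4] | ==
  [11] u=0 | in [-3,4] | out [-2,4] | ==
  [12] u=1 | in [-3,4] | out [-3,4] | ==

Converged values:
  [0] [-2,4]
  [1] [-3,4]
  [2] [-3,4]
  [3] [-1,4]
  [4] [-3,4]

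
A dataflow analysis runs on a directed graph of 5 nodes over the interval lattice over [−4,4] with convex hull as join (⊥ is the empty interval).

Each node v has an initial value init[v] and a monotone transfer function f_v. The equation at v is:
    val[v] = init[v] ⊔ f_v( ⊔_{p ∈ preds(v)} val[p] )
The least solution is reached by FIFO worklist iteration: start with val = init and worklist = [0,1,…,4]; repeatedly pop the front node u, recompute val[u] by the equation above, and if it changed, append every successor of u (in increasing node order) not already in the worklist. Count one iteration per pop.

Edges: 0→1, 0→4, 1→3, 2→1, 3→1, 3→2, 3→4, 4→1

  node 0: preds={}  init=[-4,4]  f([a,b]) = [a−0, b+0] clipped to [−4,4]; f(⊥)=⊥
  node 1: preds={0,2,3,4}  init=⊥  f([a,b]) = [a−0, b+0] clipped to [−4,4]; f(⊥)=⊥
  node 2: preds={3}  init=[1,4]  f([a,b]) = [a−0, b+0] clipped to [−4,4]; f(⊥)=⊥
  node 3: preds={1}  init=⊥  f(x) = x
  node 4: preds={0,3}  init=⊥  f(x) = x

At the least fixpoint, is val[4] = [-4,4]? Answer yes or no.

Iteration log — 8 steps:
  step 1. node 0  ⊔preds=⊥  new=[-4,4]  stable
  step 2. node 1  ⊔preds=[-4,4]  new=[-4,4]  old=⊥  +wl: 
  step 3. node 2  ⊔preds=⊥  new=[1,4]  stable
  step 4. node 3  ⊔preds=[-4,4]  new=[-4,4]  old=⊥  +wl: 1,2
  step 5. node 4  ⊔preds=[-4,4]  new=[-4,4]  old=⊥  +wl: 
  step 6. node 1  ⊔preds=[-4,4]  new=[-4,4]  stable
  step 7. node 2  ⊔preds=[-4,4]  new=[-4,4]  old=[1,4]  +wl: 1
  step 8. node 1  ⊔preds=[-4,4]  new=[-4,4]  stable

Least fixpoint reached:
  node 0: [-4,4]
  node 1: [-4,4]
  node 2: [-4,4]
  node 3: [-4,4]
  node 4: [-4,4]

yes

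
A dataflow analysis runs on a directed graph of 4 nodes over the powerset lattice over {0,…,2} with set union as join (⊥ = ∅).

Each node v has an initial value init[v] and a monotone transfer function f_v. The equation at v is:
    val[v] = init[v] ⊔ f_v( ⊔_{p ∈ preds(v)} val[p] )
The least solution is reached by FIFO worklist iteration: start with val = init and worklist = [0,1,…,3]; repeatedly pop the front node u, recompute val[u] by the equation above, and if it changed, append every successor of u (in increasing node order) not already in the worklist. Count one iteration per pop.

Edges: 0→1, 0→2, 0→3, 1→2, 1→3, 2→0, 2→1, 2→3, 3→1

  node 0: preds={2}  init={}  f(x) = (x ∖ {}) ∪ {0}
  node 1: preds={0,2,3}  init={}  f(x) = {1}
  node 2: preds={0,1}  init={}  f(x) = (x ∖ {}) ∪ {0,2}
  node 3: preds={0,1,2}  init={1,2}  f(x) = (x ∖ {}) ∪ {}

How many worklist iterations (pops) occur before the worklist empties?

Iteration log — 8 steps:
  step 1. node 0  ⊔preds={}  new={0}  old={}  +wl: 
  step 2. node 1  ⊔preds={0,1,2}  new={1}  old={}  +wl: 
  step 3. node 2  ⊔preds={0,1}  new={0,1,2}  old={}  +wl: 0,1
  step 4. node 3  ⊔preds={0,1,2}  new={0,1,2}  old={1,2}  +wl: 
  step 5. node 0  ⊔preds={0,1,2}  new={0,1,2}  old={0}  +wl: 2,3
  step 6. node 1  ⊔preds={0,1,2}  new={1}  stable
  step 7. node 2  ⊔preds={0,1,2}  new={0,1,2}  stable
  step 8. node 3  ⊔preds={0,1,2}  new={0,1,2}  stable

Least fixpoint reached:
  node 0: {0,1,2}
  node 1: {1}
  node 2: {0,1,2}
  node 3: {0,1,2}

8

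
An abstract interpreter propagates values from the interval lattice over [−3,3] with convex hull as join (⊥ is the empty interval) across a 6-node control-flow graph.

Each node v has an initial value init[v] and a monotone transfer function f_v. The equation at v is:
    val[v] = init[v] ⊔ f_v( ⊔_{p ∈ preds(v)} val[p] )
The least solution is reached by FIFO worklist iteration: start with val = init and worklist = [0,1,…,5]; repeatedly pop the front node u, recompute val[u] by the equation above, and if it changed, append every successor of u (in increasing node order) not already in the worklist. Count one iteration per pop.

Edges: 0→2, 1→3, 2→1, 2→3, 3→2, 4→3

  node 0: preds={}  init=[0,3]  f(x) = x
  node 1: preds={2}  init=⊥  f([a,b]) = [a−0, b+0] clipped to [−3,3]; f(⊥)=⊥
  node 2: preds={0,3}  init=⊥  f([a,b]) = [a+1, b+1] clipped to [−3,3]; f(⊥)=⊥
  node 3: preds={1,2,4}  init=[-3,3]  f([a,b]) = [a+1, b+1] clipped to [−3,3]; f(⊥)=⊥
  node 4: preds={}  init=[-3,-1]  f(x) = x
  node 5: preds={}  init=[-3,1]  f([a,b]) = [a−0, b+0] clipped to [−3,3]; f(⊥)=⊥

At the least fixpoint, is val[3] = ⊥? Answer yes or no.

Trace (8 dequeues):
  [1] u=0 | in ⊥ | out [0,3] | ==
  [2] u=1 | in ⊥ | out ⊥ | ==
  [3] u=2 | in [-3,3] | out [-2,3] | prev ⊥ | push {1}
  [4] u=3 | in [-3,3] | out [-3,3] | ==
  [5] u=4 | in ⊥ | out [-3,-1] | ==
  [6] u=5 | in ⊥ | out [-3,1] | ==
  [7] u=1 | in [-2,3] | out [-2,3] | prev ⊥ | push {3}
  [8] u=3 | in [-3,3] | out [-3,3] | ==

Converged values:
  [0] [0,3]
  [1] [-2,3]
  [2] [-2,3]
  [3] [-3,3]
  [4] [-3,-1]
  [5] [-3,1]

no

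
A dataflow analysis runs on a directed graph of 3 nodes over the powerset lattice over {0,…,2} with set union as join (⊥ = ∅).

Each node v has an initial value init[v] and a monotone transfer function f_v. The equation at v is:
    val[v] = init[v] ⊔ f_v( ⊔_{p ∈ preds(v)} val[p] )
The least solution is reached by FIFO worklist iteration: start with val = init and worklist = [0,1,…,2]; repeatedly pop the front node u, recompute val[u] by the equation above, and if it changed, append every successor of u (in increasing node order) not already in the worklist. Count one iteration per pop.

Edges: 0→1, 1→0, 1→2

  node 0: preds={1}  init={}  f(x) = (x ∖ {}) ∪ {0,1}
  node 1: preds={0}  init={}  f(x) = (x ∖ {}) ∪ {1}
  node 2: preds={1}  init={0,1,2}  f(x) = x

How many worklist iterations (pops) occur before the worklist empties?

Iteration log — 4 steps:
  step 1. node 0  ⊔preds={}  new={0,1}  old={}  +wl: 
  step 2. node 1  ⊔preds={0,1}  new={0,1}  old={}  +wl: 0
  step 3. node 2  ⊔preds={0,1}  new={0,1,2}  stable
  step 4. node 0  ⊔preds={0,1}  new={0,1}  stable

Least fixpoint reached:
  node 0: {0,1}
  node 1: {0,1}
  node 2: {0,1,2}

4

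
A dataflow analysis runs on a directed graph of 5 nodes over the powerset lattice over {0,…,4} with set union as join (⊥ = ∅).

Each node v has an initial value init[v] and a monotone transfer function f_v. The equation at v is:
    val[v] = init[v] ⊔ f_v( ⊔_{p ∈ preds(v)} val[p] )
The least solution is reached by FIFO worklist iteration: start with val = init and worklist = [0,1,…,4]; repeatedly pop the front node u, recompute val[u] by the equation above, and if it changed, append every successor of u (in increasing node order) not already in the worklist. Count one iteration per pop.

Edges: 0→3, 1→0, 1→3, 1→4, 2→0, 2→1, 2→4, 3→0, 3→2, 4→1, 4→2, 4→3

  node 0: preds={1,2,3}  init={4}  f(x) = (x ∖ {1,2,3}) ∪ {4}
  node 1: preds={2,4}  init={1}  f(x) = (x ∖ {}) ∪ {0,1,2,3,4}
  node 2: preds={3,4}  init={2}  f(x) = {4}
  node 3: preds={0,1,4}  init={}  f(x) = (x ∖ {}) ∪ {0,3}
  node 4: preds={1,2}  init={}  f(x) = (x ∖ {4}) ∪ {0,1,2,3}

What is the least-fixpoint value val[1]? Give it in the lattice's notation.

{0,1,2,3,4}

Worklist (9 pops):
  #1 pop 0: in={1,2} → {4} (no change)
  #2 pop 1: in={2} → {0,1,2,3,4} (was {1}); enqueue [0]
  #3 pop 2: in={} → {2,4} (was {2}); enqueue [1]
  #4 pop 3: in={0,1,2,3,4} → {0,1,2,3,4} (was {}); enqueue [2]
  #5 pop 4: in={0,1,2,3,4} → {0,1,2,3} (was {}); enqueue [3]
  #6 pop 0: in={0,1,2,3,4} → {0,4} (was {4}); enqueue []
  #7 pop 1: in={0,1,2,3,4} → {0,1,2,3,4} (no change)
  #8 pop 2: in={0,1,2,3,4} → {2,4} (no change)
  #9 pop 3: in={0,1,2,3,4} → {0,1,2,3,4} (no change)

Fixpoint:
  val[0] = {0,4}
  val[1] = {0,1,2,3,4}
  val[2] = {2,4}
  val[3] = {0,1,2,3,4}
  val[4] = {0,1,2,3}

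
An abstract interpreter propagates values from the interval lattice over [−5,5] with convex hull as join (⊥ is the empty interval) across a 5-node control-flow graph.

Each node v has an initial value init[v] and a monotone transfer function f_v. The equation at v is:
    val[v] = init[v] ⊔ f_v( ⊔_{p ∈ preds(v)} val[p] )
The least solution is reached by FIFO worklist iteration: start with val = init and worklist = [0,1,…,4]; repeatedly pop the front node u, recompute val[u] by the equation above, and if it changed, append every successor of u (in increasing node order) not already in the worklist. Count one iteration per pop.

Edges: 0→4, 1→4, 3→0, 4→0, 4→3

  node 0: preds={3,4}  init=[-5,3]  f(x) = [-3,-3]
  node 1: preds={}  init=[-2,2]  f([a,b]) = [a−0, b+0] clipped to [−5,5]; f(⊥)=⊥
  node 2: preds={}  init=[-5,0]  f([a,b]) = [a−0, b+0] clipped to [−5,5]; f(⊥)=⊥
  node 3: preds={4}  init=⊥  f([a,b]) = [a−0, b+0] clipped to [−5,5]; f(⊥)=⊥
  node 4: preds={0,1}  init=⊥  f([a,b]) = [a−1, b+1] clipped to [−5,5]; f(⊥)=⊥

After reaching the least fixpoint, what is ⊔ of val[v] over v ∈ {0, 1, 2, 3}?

[-5,4]

Trace (8 dequeues):
  [1] u=0 | in ⊥ | out [-5,3] | ==
  [2] u=1 | in ⊥ | out [-2,2] | ==
  [3] u=2 | in ⊥ | out [-5,0] | ==
  [4] u=3 | in ⊥ | out ⊥ | ==
  [5] u=4 | in [-5,3] | out [-5,4] | prev ⊥ | push {0,3}
  [6] u=0 | in [-5,4] | out [-5,3] | ==
  [7] u=3 | in [-5,4] | out [-5,4] | prev ⊥ | push {0}
  [8] u=0 | in [-5,4] | out [-5,3] | ==

Converged values:
  [0] [-5,3]
  [1] [-2,2]
  [2] [-5,0]
  [3] [-5,4]
  [4] [-5,4]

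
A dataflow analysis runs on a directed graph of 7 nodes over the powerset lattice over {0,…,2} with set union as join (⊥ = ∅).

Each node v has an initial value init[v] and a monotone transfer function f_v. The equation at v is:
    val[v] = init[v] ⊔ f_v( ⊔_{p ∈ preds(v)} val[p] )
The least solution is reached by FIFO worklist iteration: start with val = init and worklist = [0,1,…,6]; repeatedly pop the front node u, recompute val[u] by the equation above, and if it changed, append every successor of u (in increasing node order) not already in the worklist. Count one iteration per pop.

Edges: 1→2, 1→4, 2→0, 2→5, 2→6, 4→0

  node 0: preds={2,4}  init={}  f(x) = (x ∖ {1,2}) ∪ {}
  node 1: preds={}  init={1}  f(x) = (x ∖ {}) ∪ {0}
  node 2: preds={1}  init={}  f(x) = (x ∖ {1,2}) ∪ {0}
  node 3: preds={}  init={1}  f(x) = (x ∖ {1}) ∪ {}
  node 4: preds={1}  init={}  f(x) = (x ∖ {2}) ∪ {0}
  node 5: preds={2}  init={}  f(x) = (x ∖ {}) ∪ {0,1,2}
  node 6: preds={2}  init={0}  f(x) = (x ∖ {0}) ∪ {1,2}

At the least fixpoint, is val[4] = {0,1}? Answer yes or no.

Iteration log — 8 steps:
  step 1. node 0  ⊔preds={}  new={}  stable
  step 2. node 1  ⊔preds={}  new={0,1}  old={1}  +wl: 
  step 3. node 2  ⊔preds={0,1}  new={0}  old={}  +wl: 0
  step 4. node 3  ⊔preds={}  new={1}  stable
  step 5. node 4  ⊔preds={0,1}  new={0,1}  old={}  +wl: 
  step 6. node 5  ⊔preds={0}  new={0,1,2}  old={}  +wl: 
  step 7. node 6  ⊔preds={0}  new={0,1,2}  old={0}  +wl: 
  step 8. node 0  ⊔preds={0,1}  new={0}  old={}  +wl: 

Least fixpoint reached:
  node 0: {0}
  node 1: {0,1}
  node 2: {0}
  node 3: {1}
  node 4: {0,1}
  node 5: {0,1,2}
  node 6: {0,1,2}

yes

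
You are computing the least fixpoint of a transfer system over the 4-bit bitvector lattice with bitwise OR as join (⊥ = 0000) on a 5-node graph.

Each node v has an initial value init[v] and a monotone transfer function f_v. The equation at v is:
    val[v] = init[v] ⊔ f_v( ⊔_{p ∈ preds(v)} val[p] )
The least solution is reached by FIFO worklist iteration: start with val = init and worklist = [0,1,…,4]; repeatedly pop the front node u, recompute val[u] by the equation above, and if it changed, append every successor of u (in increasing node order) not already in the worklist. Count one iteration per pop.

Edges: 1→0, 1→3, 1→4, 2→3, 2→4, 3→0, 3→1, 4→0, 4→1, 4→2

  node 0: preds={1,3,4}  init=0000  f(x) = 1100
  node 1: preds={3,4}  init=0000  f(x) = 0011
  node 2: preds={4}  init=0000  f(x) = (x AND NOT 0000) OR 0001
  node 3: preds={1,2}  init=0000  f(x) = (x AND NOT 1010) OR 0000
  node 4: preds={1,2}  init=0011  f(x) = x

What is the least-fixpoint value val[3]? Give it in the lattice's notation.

Trace (7 dequeues):
  [1] u=0 | in 0011 | out 1100 | prev 0000 | push {}
  [2] u=1 | in 0011 | out 0011 | prev 0000 | push {0}
  [3] u=2 | in 0011 | out 0011 | prev 0000 | push {}
  [4] u=3 | in 0011 | out 0001 | prev 0000 | push {1}
  [5] u=4 | in 0011 | out 0011 | ==
  [6] u=0 | in 0011 | out 1100 | ==
  [7] u=1 | in 0011 | out 0011 | ==

Converged values:
  [0] 1100
  [1] 0011
  [2] 0011
  [3] 0001
  [4] 0011

0001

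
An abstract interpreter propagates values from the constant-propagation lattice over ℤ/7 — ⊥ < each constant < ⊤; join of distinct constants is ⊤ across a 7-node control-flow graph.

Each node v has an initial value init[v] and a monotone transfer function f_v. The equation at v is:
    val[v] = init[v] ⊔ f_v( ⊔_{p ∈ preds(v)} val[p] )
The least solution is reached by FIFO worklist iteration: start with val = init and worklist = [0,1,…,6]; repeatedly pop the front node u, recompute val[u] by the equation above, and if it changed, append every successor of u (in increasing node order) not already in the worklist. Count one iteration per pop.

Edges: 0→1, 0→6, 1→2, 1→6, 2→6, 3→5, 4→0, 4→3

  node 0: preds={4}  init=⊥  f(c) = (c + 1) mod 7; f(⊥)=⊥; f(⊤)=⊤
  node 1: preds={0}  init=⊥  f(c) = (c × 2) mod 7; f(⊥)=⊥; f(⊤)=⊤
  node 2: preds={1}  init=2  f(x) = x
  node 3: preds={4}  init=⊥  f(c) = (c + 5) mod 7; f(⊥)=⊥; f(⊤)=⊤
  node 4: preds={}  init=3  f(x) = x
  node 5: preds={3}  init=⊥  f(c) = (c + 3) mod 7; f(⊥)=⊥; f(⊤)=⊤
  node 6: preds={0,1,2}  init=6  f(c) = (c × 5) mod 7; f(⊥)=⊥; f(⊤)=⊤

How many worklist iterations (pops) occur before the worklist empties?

7

Worklist (7 pops):
  #1 pop 0: in=3 → 4 (was ⊥); enqueue []
  #2 pop 1: in=4 → 1 (was ⊥); enqueue []
  #3 pop 2: in=1 → ⊤ (was 2); enqueue []
  #4 pop 3: in=3 → 1 (was ⊥); enqueue []
  #5 pop 4: in=⊥ → 3 (no change)
  #6 pop 5: in=1 → 4 (was ⊥); enqueue []
  #7 pop 6: in=⊤ → ⊤ (was 6); enqueue []

Fixpoint:
  val[0] = 4
  val[1] = 1
  val[2] = ⊤
  val[3] = 1
  val[4] = 3
  val[5] = 4
  val[6] = ⊤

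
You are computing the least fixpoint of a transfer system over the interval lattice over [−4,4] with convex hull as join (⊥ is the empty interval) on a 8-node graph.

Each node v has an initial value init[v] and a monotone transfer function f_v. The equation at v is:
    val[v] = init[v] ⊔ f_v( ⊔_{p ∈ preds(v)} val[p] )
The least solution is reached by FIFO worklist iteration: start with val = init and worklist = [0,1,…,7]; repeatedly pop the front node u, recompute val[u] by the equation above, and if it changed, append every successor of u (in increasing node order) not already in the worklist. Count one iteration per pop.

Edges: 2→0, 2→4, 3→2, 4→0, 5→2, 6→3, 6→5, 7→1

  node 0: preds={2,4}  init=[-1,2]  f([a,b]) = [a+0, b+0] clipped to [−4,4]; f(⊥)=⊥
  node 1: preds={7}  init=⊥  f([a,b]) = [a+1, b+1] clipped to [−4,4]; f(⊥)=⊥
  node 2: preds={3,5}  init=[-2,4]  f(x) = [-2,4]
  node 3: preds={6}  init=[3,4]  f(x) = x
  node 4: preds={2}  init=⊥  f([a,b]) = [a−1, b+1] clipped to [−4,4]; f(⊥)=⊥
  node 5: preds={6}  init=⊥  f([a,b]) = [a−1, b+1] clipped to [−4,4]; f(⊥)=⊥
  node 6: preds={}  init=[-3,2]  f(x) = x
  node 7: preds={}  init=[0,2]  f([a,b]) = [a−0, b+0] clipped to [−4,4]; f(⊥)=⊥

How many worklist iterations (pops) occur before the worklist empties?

Iteration log — 10 steps:
  step 1. node 0  ⊔preds=[-2,4]  new=[-2,4]  old=[-1,2]  +wl: 
  step 2. node 1  ⊔preds=[0,2]  new=[1,3]  old=⊥  +wl: 
  step 3. node 2  ⊔preds=[3,4]  new=[-2,4]  stable
  step 4. node 3  ⊔preds=[-3,2]  new=[-3,4]  old=[3,4]  +wl: 2
  step 5. node 4  ⊔preds=[-2,4]  new=[-3,4]  old=⊥  +wl: 0
  step 6. node 5  ⊔preds=[-3,2]  new=[-4,3]  old=⊥  +wl: 
  step 7. node 6  ⊔preds=⊥  new=[-3,2]  stable
  step 8. node 7  ⊔preds=⊥  new=[0,2]  stable
  step 9. node 2  ⊔preds=[-4,4]  new=[-2,4]  stable
  step 10. node 0  ⊔preds=[-3,4]  new=[-3,4]  old=[-2,4]  +wl: 

Least fixpoint reached:
  node 0: [-3,4]
  node 1: [1,3]
  node 2: [-2,4]
  node 3: [-3,4]
  node 4: [-3,4]
  node 5: [-4,3]
  node 6: [-3,2]
  node 7: [0,2]

10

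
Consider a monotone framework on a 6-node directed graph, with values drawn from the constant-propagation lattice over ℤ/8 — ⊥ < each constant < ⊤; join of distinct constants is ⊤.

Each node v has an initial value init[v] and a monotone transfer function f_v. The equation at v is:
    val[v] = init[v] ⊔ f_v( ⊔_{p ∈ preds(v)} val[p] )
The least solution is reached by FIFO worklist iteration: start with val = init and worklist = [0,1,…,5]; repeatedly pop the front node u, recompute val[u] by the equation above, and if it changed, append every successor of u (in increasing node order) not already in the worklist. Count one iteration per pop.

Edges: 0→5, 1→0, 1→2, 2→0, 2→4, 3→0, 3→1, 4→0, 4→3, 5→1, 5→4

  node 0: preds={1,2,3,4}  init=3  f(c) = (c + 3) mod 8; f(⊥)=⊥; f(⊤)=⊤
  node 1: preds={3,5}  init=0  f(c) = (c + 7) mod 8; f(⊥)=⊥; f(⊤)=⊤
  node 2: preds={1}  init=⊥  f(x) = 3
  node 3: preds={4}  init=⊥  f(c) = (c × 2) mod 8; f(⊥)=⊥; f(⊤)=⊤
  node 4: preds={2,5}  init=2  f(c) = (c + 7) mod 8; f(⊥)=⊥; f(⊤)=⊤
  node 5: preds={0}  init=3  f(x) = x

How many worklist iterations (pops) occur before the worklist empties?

13

Trace (13 dequeues):
  [1] u=0 | in ⊤ | out ⊤ | prev 3 | push {}
  [2] u=1 | in 3 | out ⊤ | prev 0 | push {0}
  [3] u=2 | in ⊤ | out 3 | prev ⊥ | push {}
  [4] u=3 | in 2 | out 4 | prev ⊥ | push {1}
  [5] u=4 | in 3 | out 2 | ==
  [6] u=5 | in ⊤ | out ⊤ | prev 3 | push {4}
  [7] u=0 | in ⊤ | out ⊤ | ==
  [8] u=1 | in ⊤ | out ⊤ | ==
  [9] u=4 | in ⊤ | out ⊤ | prev 2 | push {0,3}
  [10] u=0 | in ⊤ | out ⊤ | ==
  [11] u=3 | in ⊤ | out ⊤ | prev 4 | push {0,1}
  [12] u=0 | in ⊤ | out ⊤ | ==
  [13] u=1 | in ⊤ | out ⊤ | ==

Converged values:
  [0] ⊤
  [1] ⊤
  [2] 3
  [3] ⊤
  [4] ⊤
  [5] ⊤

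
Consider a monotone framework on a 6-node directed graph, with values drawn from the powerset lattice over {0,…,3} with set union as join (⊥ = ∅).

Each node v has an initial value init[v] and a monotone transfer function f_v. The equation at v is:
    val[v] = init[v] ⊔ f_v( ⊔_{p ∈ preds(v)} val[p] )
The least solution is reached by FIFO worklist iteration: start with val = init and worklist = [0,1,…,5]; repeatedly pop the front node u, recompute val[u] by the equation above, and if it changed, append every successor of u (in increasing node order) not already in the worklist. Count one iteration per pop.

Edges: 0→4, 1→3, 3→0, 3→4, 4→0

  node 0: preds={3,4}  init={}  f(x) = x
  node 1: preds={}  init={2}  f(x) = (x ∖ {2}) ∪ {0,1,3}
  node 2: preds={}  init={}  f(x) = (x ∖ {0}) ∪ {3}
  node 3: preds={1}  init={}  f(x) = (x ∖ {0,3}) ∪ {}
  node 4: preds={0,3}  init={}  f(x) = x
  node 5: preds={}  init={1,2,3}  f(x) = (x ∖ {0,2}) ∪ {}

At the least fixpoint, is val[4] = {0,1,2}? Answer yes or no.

Trace (8 dequeues):
  [1] u=0 | in {} | out {} | ==
  [2] u=1 | in {} | out {0,1,2,3} | prev {2} | push {}
  [3] u=2 | in {} | out {3} | prev {} | push {}
  [4] u=3 | in {0,1,2,3} | out {1,2} | prev {} | push {0}
  [5] u=4 | in {1,2} | out {1,2} | prev {} | push {}
  [6] u=5 | in {} | out {1,2,3} | ==
  [7] u=0 | in {1,2} | out {1,2} | prev {} | push {4}
  [8] u=4 | in {1,2} | out {1,2} | ==

Converged values:
  [0] {1,2}
  [1] {0,1,2,3}
  [2] {3}
  [3] {1,2}
  [4] {1,2}
  [5] {1,2,3}

no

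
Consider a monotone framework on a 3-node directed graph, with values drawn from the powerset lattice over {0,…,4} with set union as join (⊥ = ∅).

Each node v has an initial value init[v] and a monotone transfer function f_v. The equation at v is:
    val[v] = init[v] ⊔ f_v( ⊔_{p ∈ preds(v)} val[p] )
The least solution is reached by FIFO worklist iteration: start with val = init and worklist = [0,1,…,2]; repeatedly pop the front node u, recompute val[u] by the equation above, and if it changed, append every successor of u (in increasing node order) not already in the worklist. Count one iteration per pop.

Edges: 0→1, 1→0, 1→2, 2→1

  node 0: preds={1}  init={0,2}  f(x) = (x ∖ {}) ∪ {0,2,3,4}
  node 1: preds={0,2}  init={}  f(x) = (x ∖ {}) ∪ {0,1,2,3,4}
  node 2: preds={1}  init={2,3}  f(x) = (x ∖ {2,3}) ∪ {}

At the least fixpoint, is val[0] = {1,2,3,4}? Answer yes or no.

no

Iteration log — 5 steps:
  step 1. node 0  ⊔preds={}  new={0,2,3,4}  old={0,2}  +wl: 
  step 2. node 1  ⊔preds={0,2,3,4}  new={0,1,2,3,4}  old={}  +wl: 0
  step 3. node 2  ⊔preds={0,1,2,3,4}  new={0,1,2,3,4}  old={2,3}  +wl: 1
  step 4. node 0  ⊔preds={0,1,2,3,4}  new={0,1,2,3,4}  old={0,2,3,4}  +wl: 
  step 5. node 1  ⊔preds={0,1,2,3,4}  new={0,1,2,3,4}  stable

Least fixpoint reached:
  node 0: {0,1,2,3,4}
  node 1: {0,1,2,3,4}
  node 2: {0,1,2,3,4}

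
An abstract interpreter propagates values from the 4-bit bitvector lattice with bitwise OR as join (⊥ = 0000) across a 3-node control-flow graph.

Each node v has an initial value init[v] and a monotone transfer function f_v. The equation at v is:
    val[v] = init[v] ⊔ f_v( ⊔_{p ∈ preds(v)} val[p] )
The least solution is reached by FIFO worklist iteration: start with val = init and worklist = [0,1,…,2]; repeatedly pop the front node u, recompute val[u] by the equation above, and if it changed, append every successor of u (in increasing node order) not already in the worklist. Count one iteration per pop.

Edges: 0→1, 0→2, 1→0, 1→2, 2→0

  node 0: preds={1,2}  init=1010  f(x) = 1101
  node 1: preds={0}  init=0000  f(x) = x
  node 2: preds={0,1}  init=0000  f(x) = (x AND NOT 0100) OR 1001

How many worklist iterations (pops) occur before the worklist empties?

4

Iteration log — 4 steps:
  step 1. node 0  ⊔preds=0000  new=1111  old=1010  +wl: 
  step 2. node 1  ⊔preds=1111  new=1111  old=0000  +wl: 0
  step 3. node 2  ⊔preds=1111  new=1011  old=0000  +wl: 
  step 4. node 0  ⊔preds=1111  new=1111  stable

Least fixpoint reached:
  node 0: 1111
  node 1: 1111
  node 2: 1011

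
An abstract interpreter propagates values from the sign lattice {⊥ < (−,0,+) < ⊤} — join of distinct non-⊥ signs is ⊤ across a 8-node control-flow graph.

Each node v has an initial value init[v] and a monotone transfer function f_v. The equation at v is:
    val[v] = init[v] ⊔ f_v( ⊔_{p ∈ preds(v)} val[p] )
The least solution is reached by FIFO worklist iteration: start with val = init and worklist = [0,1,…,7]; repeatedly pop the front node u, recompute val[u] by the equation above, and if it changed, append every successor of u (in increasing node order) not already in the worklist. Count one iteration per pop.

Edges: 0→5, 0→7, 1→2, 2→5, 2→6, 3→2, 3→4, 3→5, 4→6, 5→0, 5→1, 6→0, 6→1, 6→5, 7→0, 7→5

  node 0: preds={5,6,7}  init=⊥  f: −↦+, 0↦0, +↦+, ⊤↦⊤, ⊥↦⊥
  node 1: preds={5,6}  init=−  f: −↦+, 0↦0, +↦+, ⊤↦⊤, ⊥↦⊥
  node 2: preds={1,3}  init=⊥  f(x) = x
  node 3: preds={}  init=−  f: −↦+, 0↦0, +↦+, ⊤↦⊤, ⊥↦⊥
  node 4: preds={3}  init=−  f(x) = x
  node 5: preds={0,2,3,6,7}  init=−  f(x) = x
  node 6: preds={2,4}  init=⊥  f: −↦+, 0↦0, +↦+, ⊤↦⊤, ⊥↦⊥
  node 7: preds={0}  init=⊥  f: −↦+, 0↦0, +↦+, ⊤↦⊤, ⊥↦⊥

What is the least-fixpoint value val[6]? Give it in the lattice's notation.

Worklist (14 pops):
  #1 pop 0: in=− → + (was ⊥); enqueue []
  #2 pop 1: in=− → ⊤ (was −); enqueue []
  #3 pop 2: in=⊤ → ⊤ (was ⊥); enqueue []
  #4 pop 3: in=⊥ → − (no change)
  #5 pop 4: in=− → − (no change)
  #6 pop 5: in=⊤ → ⊤ (was −); enqueue [0,1]
  #7 pop 6: in=⊤ → ⊤ (was ⊥); enqueue [5]
  #8 pop 7: in=+ → + (was ⊥); enqueue []
  #9 pop 0: in=⊤ → ⊤ (was +); enqueue [7]
  #10 pop 1: in=⊤ → ⊤ (no change)
  #11 pop 5: in=⊤ → ⊤ (no change)
  #12 pop 7: in=⊤ → ⊤ (was +); enqueue [0,5]
  #13 pop 0: in=⊤ → ⊤ (no change)
  #14 pop 5: in=⊤ → ⊤ (no change)

Fixpoint:
  val[0] = ⊤
  val[1] = ⊤
  val[2] = ⊤
  val[3] = −
  val[4] = −
  val[5] = ⊤
  val[6] = ⊤
  val[7] = ⊤

⊤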